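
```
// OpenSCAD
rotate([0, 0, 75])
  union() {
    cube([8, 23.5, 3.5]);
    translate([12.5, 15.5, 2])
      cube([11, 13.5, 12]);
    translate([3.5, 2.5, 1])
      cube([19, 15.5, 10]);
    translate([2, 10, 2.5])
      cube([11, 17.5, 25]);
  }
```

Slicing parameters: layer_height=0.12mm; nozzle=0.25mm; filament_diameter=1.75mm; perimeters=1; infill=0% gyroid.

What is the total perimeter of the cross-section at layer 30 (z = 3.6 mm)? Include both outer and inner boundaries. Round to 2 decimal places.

At z = 3.6 mm: the cube does not reach this height (z outside [0, 3.5]); the 11×13.5 cube at (12.5, 15.5) contributes its full rectangle (perimeter 49.00 mm); the cube at (3.5, 2.5) is present — its section is the full 19×15.5 rectangle (perimeter 69.00 mm); the cube at (2, 10) is present — its section is the full 11×17.5 rectangle (perimeter 57.00 mm); Merging all regions: the regions partially overlap (shared area 105.75 mm²), so the edge portions inside another operand are dropped and the merged outline is re-measured after clipping — boundary = 96.00 mm; (rotated 75° about Z; rotation is an isometry so areas/perimeters/island counts are preserved). Overall, the cross-section is a single solid region. Total boundary length (outer) = 96.00 mm.

96.00 mm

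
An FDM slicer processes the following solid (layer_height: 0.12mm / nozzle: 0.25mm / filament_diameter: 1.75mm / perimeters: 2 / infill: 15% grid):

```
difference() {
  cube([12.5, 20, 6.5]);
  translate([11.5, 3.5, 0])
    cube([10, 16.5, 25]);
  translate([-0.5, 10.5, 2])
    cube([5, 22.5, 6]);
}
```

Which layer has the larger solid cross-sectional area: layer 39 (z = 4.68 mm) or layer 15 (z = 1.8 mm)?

Layer 39 (z = 4.68): the 12.5×20 cube contributes its full rectangle (area 250.00 mm²); the cube at (11.5, 3.5) is present — its section is the full 10×16.5 rectangle (area 165.00 mm²); the cube at (-0.5, 10.5) (footprint 5×22.5) is included at this height (area 112.50 mm²); Subtracting the remaining from the first: starting from the 12.5×20 cube (250.00 mm²), the 10×16.5 cube at (11.5, 3.5) partially overlaps it — only the 16.50 mm² overlap (of its 165.00 mm²) is removed, clipping the outline; the 5×22.5 cube at (-0.5, 10.5) partially overlaps it — only the 42.75 mm² overlap (of its 112.50 mm²) is removed, clipping the outline — area = 190.75 mm². So its area = 190.75 mm². Layer 15 (z = 1.8): the cube (footprint 12.5×20) is included at this height (area 250.00 mm²); the cube at (11.5, 3.5) is present — its section is the full 10×16.5 rectangle (area 165.00 mm²); the cube at (-0.5, 10.5) is not intersected at this z (z outside [2, 8]); Subtracting the remaining from the first: starting from the 12.5×20 cube (250.00 mm²), the 10×16.5 cube at (11.5, 3.5) partially overlaps it — only the 16.50 mm² overlap (of its 165.00 mm²) is removed, clipping the outline — area = 233.50 mm². So its area = 233.50 mm². Layer 15 is larger (233.50 vs 190.75 mm²).

layer 15 (z = 1.8 mm)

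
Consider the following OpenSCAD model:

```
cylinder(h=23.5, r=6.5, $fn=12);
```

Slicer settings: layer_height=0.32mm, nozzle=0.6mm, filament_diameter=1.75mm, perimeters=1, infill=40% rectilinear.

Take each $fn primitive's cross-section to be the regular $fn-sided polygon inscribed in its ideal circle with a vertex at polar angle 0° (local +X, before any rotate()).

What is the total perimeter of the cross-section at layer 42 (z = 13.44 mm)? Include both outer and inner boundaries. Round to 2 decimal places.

At z = 13.44 mm: the cylinder: section is a regular 12-gon, circumradius r=6.5 (perimeter = 2·12·6.500·sin(180°/12) = 40.38 mm). Overall, the cross-section is a single solid region. Total boundary length (outer) = 40.38 mm.

40.38 mm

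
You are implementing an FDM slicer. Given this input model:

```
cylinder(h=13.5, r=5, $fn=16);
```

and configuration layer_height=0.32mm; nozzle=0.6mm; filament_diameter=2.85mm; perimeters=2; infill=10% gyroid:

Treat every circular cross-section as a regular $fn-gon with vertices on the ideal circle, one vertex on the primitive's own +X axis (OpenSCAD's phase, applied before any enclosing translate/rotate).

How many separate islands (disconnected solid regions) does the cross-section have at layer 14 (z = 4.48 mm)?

At z = 4.48 mm: the r=5 cylinder contributes a regular 16-gon of circumradius 5. Overall, the cross-section is a single solid region. Island count = 1.

1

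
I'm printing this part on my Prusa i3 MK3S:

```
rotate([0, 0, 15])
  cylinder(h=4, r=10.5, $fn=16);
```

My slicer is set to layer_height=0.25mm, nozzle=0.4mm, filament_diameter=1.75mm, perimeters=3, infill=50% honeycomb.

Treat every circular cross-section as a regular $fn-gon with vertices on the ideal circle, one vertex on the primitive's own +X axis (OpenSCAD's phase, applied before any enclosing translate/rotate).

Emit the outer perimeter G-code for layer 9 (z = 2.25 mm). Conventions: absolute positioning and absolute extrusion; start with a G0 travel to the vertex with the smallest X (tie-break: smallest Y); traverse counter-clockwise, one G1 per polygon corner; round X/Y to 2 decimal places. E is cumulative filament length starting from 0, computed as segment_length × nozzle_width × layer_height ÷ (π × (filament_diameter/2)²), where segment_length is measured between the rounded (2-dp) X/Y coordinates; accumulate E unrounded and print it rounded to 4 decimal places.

At z = 2.25 mm: the cylinder: section is a regular 16-gon, circumradius r=10.5; (rotated 15° about Z; rotation is an isometry so areas/perimeters/island counts are preserved). The outline is a single polygon with 16 vertices. Extrusion per mm of travel: 0.4 × 0.25 / (π × 0.875²) = 0.041575. Accumulating E over each segment gives final E = 2.7249.

G0 X-10.41 Y1.37 Z2.25
G1 X-10.14 Y-2.72 E0.1704
G1 X-8.33 Y-6.39 E0.3405
G1 X-5.25 Y-9.09 E0.5108
G1 X-1.37 Y-10.41 E0.6812
G1 X2.72 Y-10.14 E0.8516
G1 X6.39 Y-8.33 E1.0218
G1 X9.09 Y-5.25 E1.1920
G1 X10.41 Y-1.37 E1.3624
G1 X10.14 Y2.72 E1.5329
G1 X8.33 Y6.39 E1.7030
G1 X5.25 Y9.09 E1.8733
G1 X1.37 Y10.41 E2.0437
G1 X-2.72 Y10.14 E2.2141
G1 X-6.39 Y8.33 E2.3842
G1 X-9.09 Y5.25 E2.5545
G1 X-10.41 Y1.37 E2.7249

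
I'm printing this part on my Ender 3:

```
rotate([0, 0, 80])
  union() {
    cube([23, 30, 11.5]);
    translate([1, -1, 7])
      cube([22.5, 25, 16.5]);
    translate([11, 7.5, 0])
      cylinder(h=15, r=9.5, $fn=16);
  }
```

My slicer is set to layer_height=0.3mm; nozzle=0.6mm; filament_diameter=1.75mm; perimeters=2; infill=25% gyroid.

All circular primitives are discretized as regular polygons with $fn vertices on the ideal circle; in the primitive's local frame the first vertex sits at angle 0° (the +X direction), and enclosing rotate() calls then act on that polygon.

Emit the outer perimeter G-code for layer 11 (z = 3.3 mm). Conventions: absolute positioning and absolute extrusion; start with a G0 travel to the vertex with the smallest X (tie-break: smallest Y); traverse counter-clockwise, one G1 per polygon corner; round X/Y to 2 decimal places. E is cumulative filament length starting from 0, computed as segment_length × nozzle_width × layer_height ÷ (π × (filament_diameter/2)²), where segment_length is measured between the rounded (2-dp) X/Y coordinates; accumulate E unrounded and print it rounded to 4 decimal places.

At z = 3.3 mm: the cube is present — its section is the full 23×30 rectangle; the cube at (1, -1) is not intersected at this z (z outside [7, 23.5]); the r=9.5 cylinder at (11, 7.5) contributes a regular 16-gon of circumradius 9.5; Taking the union: the regions partially overlap (shared area 261.94 mm²), so overlapping operands fuse into one piece — 1 connected region; (whole slice rotated 80° about Z — lengths, areas and connectivity unchanged). The outline is a single polygon with 9 vertices. Extrusion per mm of travel: 0.6 × 0.3 / (π × 0.875²) = 0.074835. Accumulating E over each segment gives final E = 8.0005.

G0 X-29.54 Y5.21 Z3.30
G1 X0.00 Y0.00 E2.2448
G1 X0.95 Y5.37 E2.6529
G1 X2.54 Y7.03 E2.8249
G1 X3.88 Y10.49 E3.1025
G1 X3.80 Y14.19 E3.3795
G1 X2.87 Y16.30 E3.5521
G1 X3.99 Y22.65 E4.0346
G1 X-25.55 Y27.86 E6.2794
G1 X-29.54 Y5.21 E8.0005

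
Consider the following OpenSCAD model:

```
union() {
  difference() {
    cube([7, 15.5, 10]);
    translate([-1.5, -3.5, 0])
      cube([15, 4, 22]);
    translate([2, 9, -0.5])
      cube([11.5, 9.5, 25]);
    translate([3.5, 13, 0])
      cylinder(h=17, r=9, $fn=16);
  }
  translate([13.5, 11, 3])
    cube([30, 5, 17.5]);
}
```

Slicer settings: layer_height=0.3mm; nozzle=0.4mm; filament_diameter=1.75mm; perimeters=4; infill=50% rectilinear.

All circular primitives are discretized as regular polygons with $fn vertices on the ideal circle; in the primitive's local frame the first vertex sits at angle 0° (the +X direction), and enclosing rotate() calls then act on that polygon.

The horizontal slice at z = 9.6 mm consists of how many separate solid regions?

At z = 9.6 mm: the cube is present — its section is the full 7×15.5 rectangle; the cube at (-1.5, -3.5) (footprint 15×4) is included at this height; the cube at (2, 9) (footprint 11.5×9.5) is included at this height; the r=9 cylinder at (3.5, 13) gives a regular 16-gon of circumradius 9 (constant along its height); Subtracting the remaining from the first: starting from the 7×15.5 cube, the 15×4 cube at (-1.5, -3.5) partially overlaps it — only the 3.50 mm² overlap (of its 60.00 mm²) is removed, clipping the outline; the 11.5×9.5 cube at (2, 9) partially overlaps it — only the 32.50 mm² overlap (of its 109.25 mm²) is removed, clipping the outline; the r=9 cylinder at (3.5, 13) partially overlaps it — only the 45.56 mm² overlap (of its 247.98 mm²) is removed, clipping the outline — 1 connected region; the cube at (13.5, 11) (footprint 30×5) is included at this height; Merging all regions: the 2 present regions are separate (no shared area or edge), so areas and boundary lengths simply add and each stays a separate island — 2 connected regions. The result has 2 disconnected regions.

2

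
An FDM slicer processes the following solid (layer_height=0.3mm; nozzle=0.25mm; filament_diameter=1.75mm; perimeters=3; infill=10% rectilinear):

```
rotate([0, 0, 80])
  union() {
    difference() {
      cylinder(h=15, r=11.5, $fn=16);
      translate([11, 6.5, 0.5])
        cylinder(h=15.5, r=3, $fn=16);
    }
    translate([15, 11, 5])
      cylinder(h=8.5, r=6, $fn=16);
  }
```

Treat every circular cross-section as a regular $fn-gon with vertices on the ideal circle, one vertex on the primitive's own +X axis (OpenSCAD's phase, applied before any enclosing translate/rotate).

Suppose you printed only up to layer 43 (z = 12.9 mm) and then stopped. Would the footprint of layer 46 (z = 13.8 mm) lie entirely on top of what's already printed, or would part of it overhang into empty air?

entirely on top

Compare the two slices. At z = 12.9: the r=11.5 cylinder contributes a regular 16-gon of circumradius 11.5 (area = (16/2)·11.500²·sin(360°/16) = 404.88 mm²); the r=3 cylinder at (11, 6.5) gives a regular 16-gon of circumradius 3 (constant along its height) (area = (16/2)·3.000²·sin(360°/16) = 27.55 mm²); Subtracting the remaining from the first: starting from the r=11.5 cylinder (404.88 mm²), the r=3 cylinder at (11, 6.5) partially overlaps it — only the 5.23 mm² overlap (of its 27.55 mm²) is removed, clipping the outline — area = 399.65 mm²; the r=6 cylinder at (15, 11) gives a regular 16-gon of circumradius 6 (constant along its height) (area = (16/2)·6.000²·sin(360°/16) = 110.21 mm²); Combining (union): the 2 present regions are separate (no shared area or edge), so areas and boundary lengths simply add and each stays a separate island — area = 509.87 mm²; (rotated 80° about Z; rotation is an isometry so areas/perimeters/island counts are preserved). At z = 13.8: the cylinder: section is a regular 16-gon, circumradius r=11.5 (area = (16/2)·11.500²·sin(360°/16) = 404.88 mm²); the r=3 cylinder at (11, 6.5) contributes a regular 16-gon of circumradius 3 (area = (16/2)·3.000²·sin(360°/16) = 27.55 mm²); Taking the first minus the rest: starting from the r=11.5 cylinder (404.88 mm²), the r=3 cylinder at (11, 6.5) partially overlaps it — only the 5.23 mm² overlap (of its 27.55 mm²) is removed, clipping the outline — area = 399.65 mm²; the cylinder at (15, 11) does not reach this height (z outside [5, 13.5]); Merging all regions: only that combined region is present, so the union is just that shape — area = 399.65 mm²; (whole slice rotated 80° about Z — lengths, areas and connectivity unchanged). Checking containment: the cross-section at z = 13.8 is a subset of the cross-section at z = 12.9.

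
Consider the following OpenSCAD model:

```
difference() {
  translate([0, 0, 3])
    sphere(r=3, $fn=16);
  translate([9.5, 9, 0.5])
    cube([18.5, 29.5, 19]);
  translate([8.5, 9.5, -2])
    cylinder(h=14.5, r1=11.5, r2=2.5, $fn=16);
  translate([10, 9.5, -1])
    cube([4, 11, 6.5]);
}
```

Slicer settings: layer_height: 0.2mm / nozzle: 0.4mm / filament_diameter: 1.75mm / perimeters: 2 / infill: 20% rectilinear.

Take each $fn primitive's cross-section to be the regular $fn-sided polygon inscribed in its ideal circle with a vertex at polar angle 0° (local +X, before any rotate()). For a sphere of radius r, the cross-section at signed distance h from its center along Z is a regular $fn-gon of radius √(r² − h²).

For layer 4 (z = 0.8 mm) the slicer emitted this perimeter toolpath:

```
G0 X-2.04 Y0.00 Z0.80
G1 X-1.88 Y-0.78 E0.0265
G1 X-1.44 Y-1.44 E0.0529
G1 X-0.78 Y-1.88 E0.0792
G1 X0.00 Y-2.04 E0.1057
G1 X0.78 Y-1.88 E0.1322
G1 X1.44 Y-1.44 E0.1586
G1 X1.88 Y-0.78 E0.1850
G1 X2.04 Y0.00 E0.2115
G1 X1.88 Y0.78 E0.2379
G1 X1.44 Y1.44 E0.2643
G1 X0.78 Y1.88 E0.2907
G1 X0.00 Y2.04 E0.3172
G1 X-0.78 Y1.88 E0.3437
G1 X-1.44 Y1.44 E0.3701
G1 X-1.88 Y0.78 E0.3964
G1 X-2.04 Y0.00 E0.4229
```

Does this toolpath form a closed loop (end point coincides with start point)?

Start point (G0): (-2.04, 0.00). End point (last G1): the path returns to the start — closed.

yes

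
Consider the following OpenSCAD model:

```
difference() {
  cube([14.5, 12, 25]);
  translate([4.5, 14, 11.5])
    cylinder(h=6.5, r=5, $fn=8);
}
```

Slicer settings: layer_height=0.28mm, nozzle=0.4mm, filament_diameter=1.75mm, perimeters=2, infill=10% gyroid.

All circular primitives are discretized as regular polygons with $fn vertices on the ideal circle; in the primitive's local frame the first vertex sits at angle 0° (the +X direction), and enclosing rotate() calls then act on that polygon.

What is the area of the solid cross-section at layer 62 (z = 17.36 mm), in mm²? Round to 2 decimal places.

156.99 mm²

At z = 17.36 mm: the 14.5×12 cube contributes its full rectangle (area 174.00 mm²); the r=5 cylinder at (4.5, 14) gives a regular 8-gon of circumradius 5 (constant along its height) (area = (8/2)·5.000²·sin(360°/8) = 70.71 mm²); After the difference (first − rest): starting from the 14.5×12 cube (174.00 mm²), the r=5 cylinder at (4.5, 14) partially overlaps it — only the 17.01 mm² overlap (of its 70.71 mm²) is removed, clipping the outline — area = 156.99 mm². Overall, the cross-section is a single solid region. Net area = 156.99 mm².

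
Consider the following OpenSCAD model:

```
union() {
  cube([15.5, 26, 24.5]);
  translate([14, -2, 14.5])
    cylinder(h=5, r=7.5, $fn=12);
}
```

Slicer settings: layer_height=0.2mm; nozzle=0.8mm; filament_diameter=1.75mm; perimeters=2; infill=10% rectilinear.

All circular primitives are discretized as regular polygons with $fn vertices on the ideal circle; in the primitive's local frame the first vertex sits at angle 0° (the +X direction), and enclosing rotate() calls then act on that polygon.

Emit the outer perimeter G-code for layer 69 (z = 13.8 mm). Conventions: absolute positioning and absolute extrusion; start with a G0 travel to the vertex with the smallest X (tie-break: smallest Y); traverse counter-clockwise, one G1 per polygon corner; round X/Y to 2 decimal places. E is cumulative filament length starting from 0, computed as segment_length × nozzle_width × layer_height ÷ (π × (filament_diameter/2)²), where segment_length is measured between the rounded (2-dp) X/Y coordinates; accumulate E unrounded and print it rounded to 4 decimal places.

G0 X0.00 Y0.00 Z13.80
G1 X15.50 Y0.00 E1.0311
G1 X15.50 Y26.00 E2.7606
G1 X0.00 Y26.00 E3.7917
G1 X0.00 Y0.00 E5.5212

At z = 13.8 mm: the cube is present — its section is the full 15.5×26 rectangle; the cylinder at (14, -2) does not reach this height (z outside [14.5, 19.5]); Taking the union: only the 15.5×26 cube is present, so the union is just that shape — 1 connected region. The outline is a single polygon with 4 vertices. Extrusion per mm of travel: 0.8 × 0.2 / (π × 0.875²) = 0.066520. Accumulating E over each segment gives final E = 5.5212.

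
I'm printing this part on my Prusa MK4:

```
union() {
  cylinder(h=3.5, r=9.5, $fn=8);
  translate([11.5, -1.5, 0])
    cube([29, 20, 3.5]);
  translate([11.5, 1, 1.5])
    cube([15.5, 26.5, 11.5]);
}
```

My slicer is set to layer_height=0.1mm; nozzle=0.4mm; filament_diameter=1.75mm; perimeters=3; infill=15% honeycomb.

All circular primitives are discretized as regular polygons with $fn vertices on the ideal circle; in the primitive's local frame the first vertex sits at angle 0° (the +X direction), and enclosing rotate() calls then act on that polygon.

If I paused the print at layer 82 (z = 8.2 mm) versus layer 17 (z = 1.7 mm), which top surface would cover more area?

layer 17 (z = 1.7 mm)

Layer 82 (z = 8.2): the cylinder is absent (z outside [0, 3.5]); the cube at (11.5, -1.5) is absent (z outside [0, 3.5]); the cube at (11.5, 1) (footprint 15.5×26.5) is included at this height (area 410.75 mm²); Merging all regions: only the 15.5×26.5 cube at (11.5, 1) is present, so the union is just that shape — area = 410.75 mm². So its area = 410.75 mm². Layer 17 (z = 1.7): the cylinder: section is a regular 8-gon, circumradius r=9.5 (area = (8/2)·9.500²·sin(360°/8) = 255.27 mm²); the cube at (11.5, -1.5) is present — its section is the full 29×20 rectangle (area 580.00 mm²); the 15.5×26.5 cube at (11.5, 1) contributes its full rectangle (area 410.75 mm²); Combining (union): the regions partially overlap — summed areas 1246.02 mm² minus the doubly-counted overlap 271.25 mm² gives 974.77 mm² — area = 974.77 mm². So its area = 974.77 mm². Layer 17 is larger (974.77 vs 410.75 mm²).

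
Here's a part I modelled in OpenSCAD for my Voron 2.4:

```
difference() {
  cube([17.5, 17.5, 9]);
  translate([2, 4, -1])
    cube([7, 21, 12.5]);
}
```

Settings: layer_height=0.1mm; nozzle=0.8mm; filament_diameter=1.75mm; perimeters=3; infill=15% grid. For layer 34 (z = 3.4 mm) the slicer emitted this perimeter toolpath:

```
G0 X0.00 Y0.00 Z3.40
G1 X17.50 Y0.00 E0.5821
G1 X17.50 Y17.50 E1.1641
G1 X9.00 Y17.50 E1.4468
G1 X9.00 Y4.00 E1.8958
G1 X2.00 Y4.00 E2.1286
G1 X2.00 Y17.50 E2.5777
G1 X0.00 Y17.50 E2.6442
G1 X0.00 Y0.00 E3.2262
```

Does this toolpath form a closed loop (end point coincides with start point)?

yes

Start point (G0): (0.00, 0.00). End point (last G1): the path returns to the start — closed.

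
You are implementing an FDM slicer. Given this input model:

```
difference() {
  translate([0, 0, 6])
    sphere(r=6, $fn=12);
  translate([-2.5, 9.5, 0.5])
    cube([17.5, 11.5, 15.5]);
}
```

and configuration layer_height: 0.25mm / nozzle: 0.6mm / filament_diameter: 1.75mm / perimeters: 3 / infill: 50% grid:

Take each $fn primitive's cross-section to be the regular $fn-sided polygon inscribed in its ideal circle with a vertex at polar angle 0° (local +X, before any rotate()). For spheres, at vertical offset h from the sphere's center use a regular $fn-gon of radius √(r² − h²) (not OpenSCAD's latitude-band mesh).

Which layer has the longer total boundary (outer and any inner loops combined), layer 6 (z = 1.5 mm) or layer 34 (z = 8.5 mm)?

layer 34 (z = 8.5 mm)

Layer 6 (z = 1.5): the sphere: section is a regular 12-gon, circumradius = √(r²−h²) = √(6²−4.5²) = 3.969 (perimeter = 2·12·3.969·sin(180°/12) = 24.65 mm); the cube at (-2.5, 9.5) is present — its section is the full 17.5×11.5 rectangle (perimeter 58.00 mm); Subtracting the remaining from the first: starting from the r=6 sphere, the 17.5×11.5 cube at (-2.5, 9.5) misses the remaining region (no effect) — boundary = 24.65 mm. So its perimeter = 24.65 mm. Layer 34 (z = 8.5): the r=6 sphere contributes a regular 12-gon of circumradius √(6²−2.5²) = 5.454 (perimeter = 2·12·5.454·sin(180°/12) = 33.88 mm); the cube at (-2.5, 9.5) (footprint 17.5×11.5) is included at this height (perimeter 58.00 mm); Subtracting the remaining from the first: starting from the r=6 sphere, the 17.5×11.5 cube at (-2.5, 9.5) misses the remaining region (no effect) — boundary = 33.88 mm. So its perimeter = 33.88 mm. Layer 34 is larger (33.88 vs 24.65 mm).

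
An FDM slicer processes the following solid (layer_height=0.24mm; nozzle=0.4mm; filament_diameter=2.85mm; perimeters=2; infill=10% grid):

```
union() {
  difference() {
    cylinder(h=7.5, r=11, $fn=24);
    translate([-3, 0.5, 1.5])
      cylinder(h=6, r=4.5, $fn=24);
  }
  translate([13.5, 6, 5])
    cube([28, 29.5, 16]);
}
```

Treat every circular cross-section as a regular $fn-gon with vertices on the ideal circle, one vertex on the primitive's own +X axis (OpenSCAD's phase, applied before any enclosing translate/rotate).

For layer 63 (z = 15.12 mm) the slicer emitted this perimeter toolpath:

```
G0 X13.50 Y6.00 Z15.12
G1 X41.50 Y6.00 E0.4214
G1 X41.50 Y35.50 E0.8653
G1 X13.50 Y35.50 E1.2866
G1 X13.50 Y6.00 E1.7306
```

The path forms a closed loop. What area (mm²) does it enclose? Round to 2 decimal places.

826.00 mm²

Apply the shoelace formula to the sequence of (X, Y) vertices; enclosed area = 826.00 mm².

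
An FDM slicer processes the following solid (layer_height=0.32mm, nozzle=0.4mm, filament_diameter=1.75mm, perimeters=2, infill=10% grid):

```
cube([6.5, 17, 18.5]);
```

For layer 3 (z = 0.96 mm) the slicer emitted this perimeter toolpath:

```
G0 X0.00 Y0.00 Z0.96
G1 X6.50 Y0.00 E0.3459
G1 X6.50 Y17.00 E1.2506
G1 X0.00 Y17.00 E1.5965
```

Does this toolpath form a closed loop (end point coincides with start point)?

Start point (G0): (0.00, 0.00). End point (last G1): the path does not return to the start — open.

no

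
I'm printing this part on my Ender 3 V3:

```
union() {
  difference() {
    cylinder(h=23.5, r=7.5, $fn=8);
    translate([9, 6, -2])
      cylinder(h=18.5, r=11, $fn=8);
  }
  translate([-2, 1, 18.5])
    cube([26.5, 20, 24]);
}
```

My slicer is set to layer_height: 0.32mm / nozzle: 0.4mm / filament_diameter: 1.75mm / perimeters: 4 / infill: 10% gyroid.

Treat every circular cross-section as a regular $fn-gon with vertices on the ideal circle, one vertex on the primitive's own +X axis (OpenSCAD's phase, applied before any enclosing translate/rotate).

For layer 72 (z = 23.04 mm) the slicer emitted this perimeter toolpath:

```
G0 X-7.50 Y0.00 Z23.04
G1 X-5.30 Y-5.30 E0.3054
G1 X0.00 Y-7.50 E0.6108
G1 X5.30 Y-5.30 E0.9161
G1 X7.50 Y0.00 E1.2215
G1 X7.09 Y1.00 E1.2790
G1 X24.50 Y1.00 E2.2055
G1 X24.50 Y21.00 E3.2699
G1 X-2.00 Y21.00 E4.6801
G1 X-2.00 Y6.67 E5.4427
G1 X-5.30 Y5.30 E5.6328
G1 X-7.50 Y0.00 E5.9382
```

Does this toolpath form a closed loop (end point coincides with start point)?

yes

Start point (G0): (-7.50, 0.00). End point (last G1): the path returns to the start — closed.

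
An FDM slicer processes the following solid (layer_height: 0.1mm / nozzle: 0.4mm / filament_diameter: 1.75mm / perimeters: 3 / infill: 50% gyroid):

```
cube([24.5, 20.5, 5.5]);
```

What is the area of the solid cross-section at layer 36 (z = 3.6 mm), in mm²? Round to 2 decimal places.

At z = 3.6 mm: the 24.5×20.5 cube contributes its full rectangle (area 502.25 mm²). Overall, the cross-section is a single solid region. Net area = 502.25 mm².

502.25 mm²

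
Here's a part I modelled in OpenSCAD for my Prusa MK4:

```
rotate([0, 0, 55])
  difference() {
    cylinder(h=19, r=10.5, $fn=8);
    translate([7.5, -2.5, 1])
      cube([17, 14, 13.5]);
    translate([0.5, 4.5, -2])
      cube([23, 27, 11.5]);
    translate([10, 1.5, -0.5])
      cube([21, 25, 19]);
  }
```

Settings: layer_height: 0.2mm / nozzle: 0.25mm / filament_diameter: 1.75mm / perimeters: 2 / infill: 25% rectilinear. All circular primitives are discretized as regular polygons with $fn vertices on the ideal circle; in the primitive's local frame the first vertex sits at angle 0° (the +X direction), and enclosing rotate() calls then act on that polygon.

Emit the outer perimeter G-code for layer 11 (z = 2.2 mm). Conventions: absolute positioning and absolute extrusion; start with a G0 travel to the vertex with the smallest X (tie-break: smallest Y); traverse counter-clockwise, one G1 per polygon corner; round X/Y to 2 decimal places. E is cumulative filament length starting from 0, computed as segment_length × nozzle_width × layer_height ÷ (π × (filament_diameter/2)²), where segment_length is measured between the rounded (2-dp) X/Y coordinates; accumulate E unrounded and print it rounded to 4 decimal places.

G0 X-10.34 Y-1.82 Z2.20
G1 X-6.02 Y-8.60 E0.1671
G1 X1.82 Y-10.34 E0.3341
G1 X8.60 Y-6.02 E0.5012
G1 X10.34 Y1.82 E0.6681
G1 X7.48 Y6.32 E0.7790
G1 X6.35 Y4.71 E0.8198
G1 X0.62 Y8.72 E0.9652
G1 X-3.40 Y2.99 E1.1107
G1 X-8.14 Y6.31 E1.2310
G1 X-8.60 Y6.02 E1.2423
G1 X-10.34 Y-1.82 E1.4093

At z = 2.2 mm: the r=10.5 cylinder gives a regular 8-gon of circumradius 10.5 (constant along its height); the cube at (7.5, -2.5) is present — its section is the full 17×14 rectangle; the cube at (0.5, 4.5) (footprint 23×27) is included at this height; the cube at (10, 1.5) (footprint 21×25) is included at this height; Taking the first minus the rest: starting from the r=10.5 cylinder, the 17×14 cube at (7.5, -2.5) partially overlaps it — only the 17.07 mm² overlap (of its 238.00 mm²) is removed, clipping the outline; the 23×27 cube at (0.5, 4.5) partially overlaps it — only the 30.40 mm² overlap (of its 621.00 mm²) is removed, clipping the outline; the 21×25 cube at (10, 1.5) misses the remaining region (no effect) — 1 connected region; (rotated 55° about Z; rotation is an isometry so areas/perimeters/island counts are preserved). The outline is a single polygon with 11 vertices. Extrusion per mm of travel: 0.25 × 0.2 / (π × 0.875²) = 0.020788. Accumulating E over each segment gives final E = 1.4093.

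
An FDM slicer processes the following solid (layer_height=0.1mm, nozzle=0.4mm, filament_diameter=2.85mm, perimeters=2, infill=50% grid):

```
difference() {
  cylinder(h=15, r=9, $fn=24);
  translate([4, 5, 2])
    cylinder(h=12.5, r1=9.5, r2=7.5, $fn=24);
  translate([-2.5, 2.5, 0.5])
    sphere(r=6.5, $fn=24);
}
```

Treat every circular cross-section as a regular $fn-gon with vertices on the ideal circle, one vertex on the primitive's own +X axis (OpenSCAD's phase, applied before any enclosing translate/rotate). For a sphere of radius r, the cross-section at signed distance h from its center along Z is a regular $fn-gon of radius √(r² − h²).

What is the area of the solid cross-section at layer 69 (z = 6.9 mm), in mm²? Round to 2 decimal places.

118.18 mm²

At z = 6.9 mm: the r=9 cylinder gives a regular 24-gon of circumradius 9 (constant along its height) (area = (24/2)·9.000²·sin(360°/24) = 251.57 mm²); the cone at (4, 5) contributes a regular 24-gon of circumradius 8.716 (interpolated between r1=9.5 and r2=7.5 at t=0.392) (area = (24/2)·8.716²·sin(360°/24) = 235.95 mm²); the r=6.5 sphere at (-2.5, 2.5) contributes a regular 24-gon of circumradius √(6.5²−6.4²) = 1.136 (area = (24/2)·1.136²·sin(360°/24) = 4.01 mm²); After the difference (first − rest): starting from the r=9 cylinder (251.57 mm²), the cone at (4, 5) partially overlaps it — only the 133.39 mm² overlap (of its 235.95 mm²) is removed, clipping the outline; the r=6.5 sphere at (-2.5, 2.5) misses the remaining region (no effect) — area = 118.18 mm². Overall, the cross-section is a single solid region. Net area = 118.18 mm².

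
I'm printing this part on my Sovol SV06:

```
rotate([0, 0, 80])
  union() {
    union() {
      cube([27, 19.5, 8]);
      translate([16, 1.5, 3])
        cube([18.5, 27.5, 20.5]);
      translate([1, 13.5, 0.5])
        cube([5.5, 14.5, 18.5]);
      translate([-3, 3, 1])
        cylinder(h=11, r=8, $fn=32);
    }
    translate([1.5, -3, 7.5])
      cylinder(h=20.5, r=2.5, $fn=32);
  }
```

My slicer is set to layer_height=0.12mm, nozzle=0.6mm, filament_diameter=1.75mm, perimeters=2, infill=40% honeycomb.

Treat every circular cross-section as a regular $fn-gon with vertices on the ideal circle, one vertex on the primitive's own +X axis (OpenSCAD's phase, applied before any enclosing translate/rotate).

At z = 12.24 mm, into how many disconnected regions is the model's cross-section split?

3

At z = 12.24 mm: the cube is absent (z outside [0, 8]); the cube at (16, 1.5) is present — its section is the full 18.5×27.5 rectangle; the cube at (1, 13.5) (footprint 5.5×14.5) is included at this height; the cylinder at (-3, 3) does not reach this height (z outside [1, 12]); Merging all regions: the 2 present regions are separate (no shared area or edge), so areas and boundary lengths simply add and each stays a separate island — 2 connected regions; the cylinder at (1.5, -3): section is a regular 32-gon, circumradius r=2.5; Combining (union): the 2 present regions are separate (no shared area or edge), so areas and boundary lengths simply add and each stays a separate island — 3 connected regions; (whole slice rotated 80° about Z — lengths, areas and connectivity unchanged). The result has 3 disconnected regions.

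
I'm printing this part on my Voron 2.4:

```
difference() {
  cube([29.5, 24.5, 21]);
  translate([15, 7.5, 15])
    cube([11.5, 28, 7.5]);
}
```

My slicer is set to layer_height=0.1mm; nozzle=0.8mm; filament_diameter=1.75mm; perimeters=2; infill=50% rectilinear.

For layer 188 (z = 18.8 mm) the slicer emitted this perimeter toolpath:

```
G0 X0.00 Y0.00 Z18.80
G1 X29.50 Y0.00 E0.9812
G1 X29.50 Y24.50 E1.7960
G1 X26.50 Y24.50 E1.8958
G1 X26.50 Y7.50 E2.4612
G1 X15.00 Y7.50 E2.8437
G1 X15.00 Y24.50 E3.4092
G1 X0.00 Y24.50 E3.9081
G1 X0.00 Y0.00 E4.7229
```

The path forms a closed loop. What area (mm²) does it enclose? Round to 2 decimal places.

527.25 mm²

Apply the shoelace formula to the sequence of (X, Y) vertices; enclosed area = 527.25 mm².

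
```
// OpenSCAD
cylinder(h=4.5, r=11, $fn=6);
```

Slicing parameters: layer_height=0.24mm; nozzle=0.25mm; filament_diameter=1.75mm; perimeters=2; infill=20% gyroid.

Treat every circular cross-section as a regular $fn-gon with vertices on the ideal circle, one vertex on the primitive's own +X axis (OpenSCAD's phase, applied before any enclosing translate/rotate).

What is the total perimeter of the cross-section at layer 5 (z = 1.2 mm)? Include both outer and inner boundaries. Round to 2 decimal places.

At z = 1.2 mm: the r=11 cylinder contributes a regular 6-gon of circumradius 11 (perimeter = 2·6·11.000·sin(180°/6) = 66.00 mm). Overall, the cross-section is a single solid region. Total boundary length (outer) = 66.00 mm.

66.00 mm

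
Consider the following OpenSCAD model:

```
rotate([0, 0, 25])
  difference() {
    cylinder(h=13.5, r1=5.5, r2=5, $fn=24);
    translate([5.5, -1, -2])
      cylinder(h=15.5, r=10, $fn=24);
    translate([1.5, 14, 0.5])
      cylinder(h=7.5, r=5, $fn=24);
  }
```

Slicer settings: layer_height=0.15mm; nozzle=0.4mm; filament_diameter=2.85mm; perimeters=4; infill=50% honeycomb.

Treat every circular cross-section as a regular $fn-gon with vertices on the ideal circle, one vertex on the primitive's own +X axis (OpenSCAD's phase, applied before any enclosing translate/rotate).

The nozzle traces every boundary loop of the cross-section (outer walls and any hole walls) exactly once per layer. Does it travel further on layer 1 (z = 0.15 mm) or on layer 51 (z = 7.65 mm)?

layer 1 (z = 0.15 mm)

Layer 1 (z = 0.15): the cone: at t=0.011 of its height the radius interpolates to r₁+(r₂−r₁)t = 5.494, giving a regular 24-gon of that circumradius (perimeter = 2·24·5.494·sin(180°/24) = 34.42 mm); the cylinder at (5.5, -1): section is a regular 24-gon, circumradius r=10 (perimeter = 2·24·10.000·sin(180°/24) = 62.65 mm); the cylinder at (1.5, 14) is not intersected at this z (z outside [0.5, 8]); Taking the first minus the rest: starting from the cone, the r=10 cylinder at (5.5, -1) partially overlaps it — only the 86.92 mm² overlap (of its 310.58 mm²) is removed, clipping the outline — boundary = 18.69 mm; (rotated 25° about Z; rotation is an isometry so areas/perimeters/island counts are preserved). So its perimeter = 18.69 mm. Layer 51 (z = 7.65): the cone: at t=0.567 of its height the radius interpolates to r₁+(r₂−r₁)t = 5.217, giving a regular 24-gon of that circumradius (perimeter = 2·24·5.217·sin(180°/24) = 32.68 mm); the r=10 cylinder at (5.5, -1) contributes a regular 24-gon of circumradius 10 (perimeter = 2·24·10.000·sin(180°/24) = 62.65 mm); the r=5 cylinder at (1.5, 14) gives a regular 24-gon of circumradius 5 (constant along its height) (perimeter = 2·24·5.000·sin(180°/24) = 31.33 mm); Taking the first minus the rest: starting from the cone, the r=10 cylinder at (5.5, -1) partially overlaps it — only the 80.18 mm² overlap (of its 310.58 mm²) is removed, clipping the outline; the r=5 cylinder at (1.5, 14) misses the remaining region (no effect) — boundary = 15.65 mm; (whole slice rotated 25° about Z — lengths, areas and connectivity unchanged). So its perimeter = 15.65 mm. Layer 1 is larger (18.69 vs 15.65 mm).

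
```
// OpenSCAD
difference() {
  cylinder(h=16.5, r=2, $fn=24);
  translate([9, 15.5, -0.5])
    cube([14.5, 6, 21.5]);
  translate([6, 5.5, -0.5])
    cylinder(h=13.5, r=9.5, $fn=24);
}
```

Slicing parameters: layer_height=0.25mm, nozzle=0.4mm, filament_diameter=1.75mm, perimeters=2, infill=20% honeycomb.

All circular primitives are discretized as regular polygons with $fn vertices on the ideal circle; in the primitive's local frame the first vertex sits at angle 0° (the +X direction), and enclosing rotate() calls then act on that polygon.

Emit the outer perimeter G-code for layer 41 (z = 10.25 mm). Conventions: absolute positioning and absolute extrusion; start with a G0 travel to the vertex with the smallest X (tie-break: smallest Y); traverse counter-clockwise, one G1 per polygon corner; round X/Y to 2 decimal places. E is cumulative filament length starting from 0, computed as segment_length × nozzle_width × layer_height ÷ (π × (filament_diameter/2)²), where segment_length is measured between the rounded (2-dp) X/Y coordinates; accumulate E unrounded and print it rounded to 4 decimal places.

At z = 10.25 mm: the r=2 cylinder gives a regular 24-gon of circumradius 2 (constant along its height); the cube at (9, 15.5) (footprint 14.5×6) is included at this height; the r=9.5 cylinder at (6, 5.5) contributes a regular 24-gon of circumradius 9.5; Subtracting the remaining from the first: starting from the r=2 cylinder, the 14.5×6 cube at (9, 15.5) misses the remaining region (no effect); the r=9.5 cylinder at (6, 5.5) partially overlaps it — only the 10.86 mm² overlap (of its 280.30 mm²) is removed, clipping the outline — 1 connected region. The outline is a single polygon with 10 vertices. Extrusion per mm of travel: 0.4 × 0.25 / (π × 0.875²) = 0.041575. Accumulating E over each segment gives final E = 0.2929.

G0 X-2.00 Y0.00 Z10.25
G1 X-1.93 Y-0.52 E0.0218
G1 X-1.73 Y-1.00 E0.0434
G1 X-1.41 Y-1.41 E0.0651
G1 X-1.00 Y-1.73 E0.0867
G1 X-0.52 Y-1.93 E0.1083
G1 X0.00 Y-2.00 E0.1301
G1 X0.26 Y-1.97 E0.1410
G1 X-0.72 Y-1.22 E0.1923
G1 X-1.95 Y0.39 E0.2765
G1 X-2.00 Y0.00 E0.2929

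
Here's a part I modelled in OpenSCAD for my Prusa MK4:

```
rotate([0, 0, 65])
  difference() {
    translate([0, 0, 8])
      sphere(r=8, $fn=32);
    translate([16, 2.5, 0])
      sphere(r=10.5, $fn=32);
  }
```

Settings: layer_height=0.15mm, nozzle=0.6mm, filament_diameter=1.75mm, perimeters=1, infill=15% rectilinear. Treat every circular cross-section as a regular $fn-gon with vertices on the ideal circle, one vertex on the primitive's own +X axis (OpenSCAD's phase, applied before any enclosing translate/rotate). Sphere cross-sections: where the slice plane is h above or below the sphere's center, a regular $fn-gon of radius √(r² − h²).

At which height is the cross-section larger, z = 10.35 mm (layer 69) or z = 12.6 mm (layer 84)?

Layer 69 (z = 10.35): the r=8 sphere slices to a regular 32-gon of circumradius 7.647 (√(r²−h²) with h=2.35 from center) (area = (32/2)·7.647²·sin(360°/32) = 182.53 mm²); the sphere at (16, 2.5): section is a regular 32-gon, circumradius = √(r²−h²) = √(10.5²−10.35²) = 1.768 (area = (32/2)·1.768²·sin(360°/32) = 9.76 mm²); After the difference (first − rest): starting from the r=8 sphere (182.53 mm²), the r=10.5 sphere at (16, 2.5) misses the remaining region (no effect) — area = 182.53 mm²; (whole slice rotated 65° about Z — lengths, areas and connectivity unchanged). So its area = 182.53 mm². Layer 84 (z = 12.6): the r=8 sphere contributes a regular 32-gon of circumradius √(8²−4.6²) = 6.545 (area = (32/2)·6.545²·sin(360°/32) = 133.72 mm²); the sphere at (16, 2.5) does not reach this height (|z−center|=12.600 > r=10.5); After the difference (first − rest): none of the subtracted shapes is present at this height, so the r=8 sphere is unchanged — area = 133.72 mm²; (whole slice rotated 65° about Z — lengths, areas and connectivity unchanged). So its area = 133.72 mm². Layer 69 is larger (182.53 vs 133.72 mm²).

layer 69 (z = 10.35 mm)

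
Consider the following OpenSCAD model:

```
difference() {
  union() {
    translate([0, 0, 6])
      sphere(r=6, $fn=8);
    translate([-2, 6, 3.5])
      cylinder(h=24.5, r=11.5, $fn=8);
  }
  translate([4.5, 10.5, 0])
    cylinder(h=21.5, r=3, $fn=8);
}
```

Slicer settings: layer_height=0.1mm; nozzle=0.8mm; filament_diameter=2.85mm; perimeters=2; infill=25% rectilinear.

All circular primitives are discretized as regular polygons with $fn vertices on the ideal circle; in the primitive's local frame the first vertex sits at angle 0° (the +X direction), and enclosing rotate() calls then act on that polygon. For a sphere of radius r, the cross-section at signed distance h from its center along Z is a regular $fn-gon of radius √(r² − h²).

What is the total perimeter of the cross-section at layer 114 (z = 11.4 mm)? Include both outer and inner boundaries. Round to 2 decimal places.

88.78 mm

At z = 11.4 mm: the sphere: section is a regular 8-gon, circumradius = √(r²−h²) = √(6²−5.4²) = 2.615 (perimeter = 2·8·2.615·sin(180°/8) = 16.01 mm); the r=11.5 cylinder at (-2, 6) gives a regular 8-gon of circumradius 11.5 (constant along its height) (perimeter = 2·8·11.500·sin(180°/8) = 70.41 mm); Taking the union: the r=6 sphere lies entirely inside the r=11.5 cylinder at (-2, 6), so the union is just the r=11.5 cylinder at (-2, 6) — boundary = 70.41 mm; the cylinder at (4.5, 10.5): section is a regular 8-gon, circumradius r=3 (perimeter = 2·8·3.000·sin(180°/8) = 18.37 mm); Taking the first minus the rest: starting from that combined region, the r=3 cylinder at (4.5, 10.5) lies wholly inside it (removes its full 25.46 mm² and its 18.37 mm outline becomes a hole wall) — boundary (outer + 1 inner loop) = 88.78 mm. Overall, the cross-section is one region with 1 hole. Total boundary length (outer + inner) = 88.78 mm.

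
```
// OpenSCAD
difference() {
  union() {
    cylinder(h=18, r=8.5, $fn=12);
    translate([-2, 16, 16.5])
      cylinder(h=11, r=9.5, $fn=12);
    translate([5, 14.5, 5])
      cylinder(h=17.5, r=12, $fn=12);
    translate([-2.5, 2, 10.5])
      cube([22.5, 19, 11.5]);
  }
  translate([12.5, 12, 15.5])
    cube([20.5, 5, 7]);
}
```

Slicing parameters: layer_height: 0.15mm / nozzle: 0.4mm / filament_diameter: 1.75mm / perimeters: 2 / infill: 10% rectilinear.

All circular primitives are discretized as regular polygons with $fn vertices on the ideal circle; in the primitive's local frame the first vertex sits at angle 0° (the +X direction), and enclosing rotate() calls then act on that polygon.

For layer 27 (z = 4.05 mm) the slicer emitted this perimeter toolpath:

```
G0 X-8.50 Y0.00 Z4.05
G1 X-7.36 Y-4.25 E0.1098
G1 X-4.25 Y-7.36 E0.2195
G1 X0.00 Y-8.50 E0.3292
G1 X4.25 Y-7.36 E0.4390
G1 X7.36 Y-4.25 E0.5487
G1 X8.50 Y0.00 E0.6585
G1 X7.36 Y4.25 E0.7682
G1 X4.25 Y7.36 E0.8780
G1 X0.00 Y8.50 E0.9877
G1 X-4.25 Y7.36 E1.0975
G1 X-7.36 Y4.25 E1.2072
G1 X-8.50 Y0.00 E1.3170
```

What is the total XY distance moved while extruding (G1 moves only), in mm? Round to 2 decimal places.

52.79 mm

Sum the Euclidean lengths of each G1 segment: total = 52.79 mm.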